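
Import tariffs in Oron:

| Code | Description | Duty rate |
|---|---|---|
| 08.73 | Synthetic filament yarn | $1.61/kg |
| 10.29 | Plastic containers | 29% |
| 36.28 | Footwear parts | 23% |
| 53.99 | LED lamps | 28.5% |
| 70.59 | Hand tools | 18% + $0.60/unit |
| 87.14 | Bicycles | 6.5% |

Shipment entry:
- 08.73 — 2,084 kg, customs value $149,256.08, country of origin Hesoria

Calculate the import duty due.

Line 1 (08.73, Hesoria, 2,084 kg, $149,256.08):
Base rate for 08.73 is $1.61/kg.
Duty = 2,084 × $1.61 = $3,355.24.

$3,355.24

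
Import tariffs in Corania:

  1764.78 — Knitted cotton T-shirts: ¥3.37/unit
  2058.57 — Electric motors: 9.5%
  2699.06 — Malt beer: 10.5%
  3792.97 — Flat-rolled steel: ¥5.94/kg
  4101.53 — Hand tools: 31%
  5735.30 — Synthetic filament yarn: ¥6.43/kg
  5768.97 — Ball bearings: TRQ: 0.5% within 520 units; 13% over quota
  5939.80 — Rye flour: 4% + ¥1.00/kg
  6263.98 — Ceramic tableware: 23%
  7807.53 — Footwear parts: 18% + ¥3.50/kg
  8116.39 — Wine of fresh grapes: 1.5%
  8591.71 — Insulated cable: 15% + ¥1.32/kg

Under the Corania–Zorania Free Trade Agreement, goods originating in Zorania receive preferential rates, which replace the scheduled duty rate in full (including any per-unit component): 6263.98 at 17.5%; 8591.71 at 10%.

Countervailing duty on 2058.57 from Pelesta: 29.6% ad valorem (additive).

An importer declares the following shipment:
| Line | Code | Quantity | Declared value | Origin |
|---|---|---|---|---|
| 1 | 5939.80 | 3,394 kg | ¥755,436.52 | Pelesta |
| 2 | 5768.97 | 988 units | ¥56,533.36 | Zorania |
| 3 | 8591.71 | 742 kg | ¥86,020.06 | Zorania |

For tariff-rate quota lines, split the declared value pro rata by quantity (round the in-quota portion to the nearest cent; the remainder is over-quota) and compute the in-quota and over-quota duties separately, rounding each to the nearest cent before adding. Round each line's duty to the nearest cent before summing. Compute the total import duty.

¥45,843.50

Line 1 (5939.80, Pelesta, 3,394 kg, ¥755,436.52):
Base rate for 5939.80 is 4% + ¥1.00/kg.
Duty = ¥755,436.52 × 4% + 3,394 × ¥1.00 = ¥33,611.46.
Line 2 (5768.97, Zorania, 988 units, ¥56,533.36):
Code 5768.97 is under a tariff-rate quota (threshold 520 units). In-quota: 520 units at 0.5%; over-quota: 468 units at 13%.
Pro-rata value split: in-quota = ¥56,533.36 × 520/988 = ¥29,754.40; over-quota = ¥56,533.36 − ¥29,754.40 = ¥26,778.96.
In-quota duty = ¥29,754.40 × 0.5% = ¥148.77. Over-quota duty = ¥26,778.96 × 13% = ¥3,481.26.
Line duty = ¥148.77 + ¥3,481.26 = ¥3,630.03.
Line 3 (8591.71, Zorania, 742 kg, ¥86,020.06):
Base rate for 8591.71 is 15% + ¥1.32/kg.
Origin Zorania qualifies under the Corania–Zorania agreement and 8591.71 is covered: preferential rate 10% applies instead.
Duty = ¥86,020.06 × 10% = ¥8,602.01.
Total = ¥33,611.46 + ¥3,630.03 + ¥8,602.01 = ¥45,843.50.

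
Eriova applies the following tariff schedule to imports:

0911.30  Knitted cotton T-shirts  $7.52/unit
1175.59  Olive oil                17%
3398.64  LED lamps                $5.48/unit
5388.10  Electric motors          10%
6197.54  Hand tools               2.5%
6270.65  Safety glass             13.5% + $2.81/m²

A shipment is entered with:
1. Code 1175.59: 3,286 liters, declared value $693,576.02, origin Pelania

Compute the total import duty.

Line 1 (1175.59, Pelania, 3,286 liters, $693,576.02):
Base rate for 1175.59 is 17%.
Duty = $693,576.02 × 17% = $117,907.92.

$117,907.92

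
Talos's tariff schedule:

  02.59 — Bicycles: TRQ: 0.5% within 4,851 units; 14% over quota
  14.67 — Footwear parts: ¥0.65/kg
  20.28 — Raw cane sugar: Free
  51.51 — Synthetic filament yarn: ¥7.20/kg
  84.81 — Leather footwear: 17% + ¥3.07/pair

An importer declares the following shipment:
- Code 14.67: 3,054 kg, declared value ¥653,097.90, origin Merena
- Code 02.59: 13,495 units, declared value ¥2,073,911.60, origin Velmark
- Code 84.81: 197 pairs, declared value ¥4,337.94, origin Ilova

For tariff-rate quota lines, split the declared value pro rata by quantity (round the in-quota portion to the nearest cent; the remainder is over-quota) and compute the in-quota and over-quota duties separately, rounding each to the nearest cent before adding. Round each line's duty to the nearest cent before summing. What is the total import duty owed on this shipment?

¥193,032.24

Line 1 (14.67, Merena, 3,054 kg, ¥653,097.90):
Base rate for 14.67 is ¥0.65/kg.
Duty = 3,054 × ¥0.65 = ¥1,985.10.
Line 2 (02.59, Velmark, 13,495 units, ¥2,073,911.60):
Code 02.59 is under a tariff-rate quota (threshold 4,851 units). In-quota: 4,851 units at 0.5%; over-quota: 8,644 units at 14%.
Pro-rata value split: in-quota = ¥2,073,911.60 × 4,851/13,495 = ¥745,501.68; over-quota = ¥2,073,911.60 − ¥745,501.68 = ¥1,328,409.92.
In-quota duty = ¥745,501.68 × 0.5% = ¥3,727.51. Over-quota duty = ¥1,328,409.92 × 14% = ¥185,977.39.
Line duty = ¥3,727.51 + ¥185,977.39 = ¥189,704.90.
Line 3 (84.81, Ilova, 197 pairs, ¥4,337.94):
Base rate for 84.81 is 17% + ¥3.07/pair.
Duty = ¥4,337.94 × 17% + 197 × ¥3.07 = ¥1,342.24.
Total = ¥1,985.10 + ¥189,704.90 + ¥1,342.24 = ¥193,032.24.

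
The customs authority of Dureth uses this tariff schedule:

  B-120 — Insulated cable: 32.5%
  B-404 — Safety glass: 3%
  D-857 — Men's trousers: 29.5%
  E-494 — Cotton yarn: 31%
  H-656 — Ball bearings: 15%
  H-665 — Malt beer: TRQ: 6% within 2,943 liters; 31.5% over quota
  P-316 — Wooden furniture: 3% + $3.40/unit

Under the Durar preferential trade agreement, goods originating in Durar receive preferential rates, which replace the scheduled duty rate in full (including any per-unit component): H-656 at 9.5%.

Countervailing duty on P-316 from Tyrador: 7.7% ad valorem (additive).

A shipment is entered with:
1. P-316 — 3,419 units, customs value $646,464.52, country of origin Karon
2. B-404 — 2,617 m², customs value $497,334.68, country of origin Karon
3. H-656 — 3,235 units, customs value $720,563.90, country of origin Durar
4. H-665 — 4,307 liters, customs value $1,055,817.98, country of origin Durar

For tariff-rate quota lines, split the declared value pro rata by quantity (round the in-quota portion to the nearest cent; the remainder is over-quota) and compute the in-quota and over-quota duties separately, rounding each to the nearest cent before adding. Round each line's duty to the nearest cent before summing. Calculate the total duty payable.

Line 1 (P-316, Karon, 3,419 units, $646,464.52):
Base rate for P-316 is 3% + $3.40/unit.
The additional-duty order on P-316 targets Tyrador, not Karon; it does not apply.
Duty = $646,464.52 × 3% + 3,419 × $3.40 = $31,018.54.
Line 2 (B-404, Karon, 2,617 m², $497,334.68):
Base rate for B-404 is 3%.
Duty = $497,334.68 × 3% = $14,920.04.
Line 3 (H-656, Durar, 3,235 units, $720,563.90):
Base rate for H-656 is 15%.
Origin Durar qualifies under the Dureth–Durar agreement and H-656 is covered: preferential rate 9.5% applies instead.
Duty = $720,563.90 × 9.5% = $68,453.57.
Line 4 (H-665, Durar, 4,307 liters, $1,055,817.98):
Code H-665 is under a tariff-rate quota (threshold 2,943 liters). In-quota: 2,943 liters at 6%; over-quota: 1,364 liters at 31.5%.
Pro-rata value split: in-quota = $1,055,817.98 × 2,943/4,307 = $721,447.02; over-quota = $1,055,817.98 − $721,447.02 = $334,370.96.
In-quota duty = $721,447.02 × 6% = $43,286.82. Over-quota duty = $334,370.96 × 31.5% = $105,326.85.
Line duty = $43,286.82 + $105,326.85 = $148,613.67.
Total = $31,018.54 + $14,920.04 + $68,453.57 + $148,613.67 = $263,005.82.

$263,005.82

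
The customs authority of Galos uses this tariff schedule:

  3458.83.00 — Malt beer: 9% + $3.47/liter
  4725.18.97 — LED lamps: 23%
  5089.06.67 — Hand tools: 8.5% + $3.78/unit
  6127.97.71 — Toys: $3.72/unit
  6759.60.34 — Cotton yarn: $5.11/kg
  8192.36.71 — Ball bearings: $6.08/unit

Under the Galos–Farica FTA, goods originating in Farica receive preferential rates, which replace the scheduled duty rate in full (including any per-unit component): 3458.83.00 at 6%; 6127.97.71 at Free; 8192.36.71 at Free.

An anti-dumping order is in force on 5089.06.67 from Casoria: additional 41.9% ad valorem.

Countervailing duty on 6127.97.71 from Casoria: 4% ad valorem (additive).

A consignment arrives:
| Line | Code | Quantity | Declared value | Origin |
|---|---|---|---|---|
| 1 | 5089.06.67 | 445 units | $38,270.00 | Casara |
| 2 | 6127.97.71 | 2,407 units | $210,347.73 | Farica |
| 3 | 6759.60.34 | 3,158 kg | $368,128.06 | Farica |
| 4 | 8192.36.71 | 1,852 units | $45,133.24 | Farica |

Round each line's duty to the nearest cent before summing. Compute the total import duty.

$21,072.43

Line 1 (5089.06.67, Casara, 445 units, $38,270.00):
Base rate for 5089.06.67 is 8.5% + $3.78/unit.
The additional-duty order on 5089.06.67 targets Casoria, not Casara; it does not apply.
Duty = $38,270.00 × 8.5% + 445 × $3.78 = $4,935.05.
Line 2 (6127.97.71, Farica, 2,407 units, $210,347.73):
Base rate for 6127.97.71 is $3.72/unit.
Origin Farica qualifies under the Galos–Farica agreement and 6127.97.71 is covered: preferential rate Free applies instead.
The additional-duty order on 6127.97.71 targets Casoria, not Farica; it does not apply.
Duty = $210,347.73 × 0% = $0.00.
Line 3 (6759.60.34, Farica, 3,158 kg, $368,128.06):
Base rate for 6759.60.34 is $5.11/kg.
Origin Farica is the FTA partner but 6759.60.34 is not on the preference list; base rate stands.
Duty = 3,158 × $5.11 = $16,137.38.
Line 4 (8192.36.71, Farica, 1,852 units, $45,133.24):
Base rate for 8192.36.71 is $6.08/unit.
Origin Farica qualifies under the Galos–Farica agreement and 8192.36.71 is covered: preferential rate Free applies instead.
Duty = $45,133.24 × 0% = $0.00.
Total = $4,935.05 + $0.00 + $16,137.38 + $0.00 = $21,072.43.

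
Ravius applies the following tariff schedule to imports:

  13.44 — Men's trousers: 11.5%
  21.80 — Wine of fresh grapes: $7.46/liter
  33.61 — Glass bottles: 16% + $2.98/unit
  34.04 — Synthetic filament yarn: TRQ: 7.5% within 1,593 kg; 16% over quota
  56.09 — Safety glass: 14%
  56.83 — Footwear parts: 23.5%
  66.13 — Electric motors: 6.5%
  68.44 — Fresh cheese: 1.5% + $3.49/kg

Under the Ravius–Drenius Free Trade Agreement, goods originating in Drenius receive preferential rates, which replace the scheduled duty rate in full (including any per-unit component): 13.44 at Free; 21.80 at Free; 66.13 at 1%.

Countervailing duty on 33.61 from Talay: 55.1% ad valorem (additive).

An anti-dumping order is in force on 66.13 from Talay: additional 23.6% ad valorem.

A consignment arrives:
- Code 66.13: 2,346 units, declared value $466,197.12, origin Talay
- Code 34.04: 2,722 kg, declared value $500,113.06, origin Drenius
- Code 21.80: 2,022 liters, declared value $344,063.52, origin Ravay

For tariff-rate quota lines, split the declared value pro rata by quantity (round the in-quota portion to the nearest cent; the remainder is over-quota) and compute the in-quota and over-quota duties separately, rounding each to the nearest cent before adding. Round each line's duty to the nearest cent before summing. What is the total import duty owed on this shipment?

$210,549.58

Line 1 (66.13, Talay, 2,346 units, $466,197.12):
Base rate for 66.13 is 6.5%.
66.13 has an FTA preferential rate, but origin Talay is not Drenius; base rate stands.
Additional duty on 66.13 from Talay: +23.6%. Applied ad valorem rate: 6.5% + 23.6% = 30.1%.
Duty = $466,197.12 × 30.1% = $140,325.33.
Line 2 (34.04, Drenius, 2,722 kg, $500,113.06):
Code 34.04 is under a tariff-rate quota (threshold 1,593 kg). In-quota: 1,593 kg at 7.5%; over-quota: 1,129 kg at 16%.
Pro-rata value split: in-quota = $500,113.06 × 1,593/2,722 = $292,681.89; over-quota = $500,113.06 − $292,681.89 = $207,431.17.
In-quota duty = $292,681.89 × 7.5% = $21,951.14. Over-quota duty = $207,431.17 × 16% = $33,188.99.
Line duty = $21,951.14 + $33,188.99 = $55,140.13.
Line 3 (21.80, Ravay, 2,022 liters, $344,063.52):
Base rate for 21.80 is $7.46/liter.
21.80 has an FTA preferential rate, but origin Ravay is not Drenius; base rate stands.
Duty = 2,022 × $7.46 = $15,084.12.
Total = $140,325.33 + $55,140.13 + $15,084.12 = $210,549.58.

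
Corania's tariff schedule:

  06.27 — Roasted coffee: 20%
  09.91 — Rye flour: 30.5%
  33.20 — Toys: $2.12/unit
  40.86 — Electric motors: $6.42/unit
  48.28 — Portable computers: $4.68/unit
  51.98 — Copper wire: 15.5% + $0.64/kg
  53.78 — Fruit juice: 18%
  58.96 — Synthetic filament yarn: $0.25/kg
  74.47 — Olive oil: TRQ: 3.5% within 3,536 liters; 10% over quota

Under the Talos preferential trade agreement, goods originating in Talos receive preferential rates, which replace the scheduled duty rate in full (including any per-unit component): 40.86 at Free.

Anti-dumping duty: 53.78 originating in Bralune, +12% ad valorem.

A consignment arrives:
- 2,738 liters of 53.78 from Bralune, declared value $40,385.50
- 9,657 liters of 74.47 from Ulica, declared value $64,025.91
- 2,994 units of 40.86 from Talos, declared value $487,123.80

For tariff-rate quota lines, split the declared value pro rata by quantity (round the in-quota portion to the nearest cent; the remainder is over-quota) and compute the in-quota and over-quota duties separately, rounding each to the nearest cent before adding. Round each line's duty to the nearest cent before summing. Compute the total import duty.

Line 1 (53.78, Bralune, 2,738 liters, $40,385.50):
Base rate for 53.78 is 18%.
Additional duty on 53.78 from Bralune: +12%. Applied ad valorem rate: 18% + 12% = 30%.
Duty = $40,385.50 × 30% = $12,115.65.
Line 2 (74.47, Ulica, 9,657 liters, $64,025.91):
Code 74.47 is under a tariff-rate quota (threshold 3,536 liters). In-quota: 3,536 liters at 3.5%; over-quota: 6,121 liters at 10%.
Pro-rata value split: in-quota = $64,025.91 × 3,536/9,657 = $23,443.68; over-quota = $64,025.91 − $23,443.68 = $40,582.23.
In-quota duty = $23,443.68 × 3.5% = $820.53. Over-quota duty = $40,582.23 × 10% = $4,058.22.
Line duty = $820.53 + $4,058.22 = $4,878.75.
Line 3 (40.86, Talos, 2,994 units, $487,123.80):
Base rate for 40.86 is $6.42/unit.
Origin Talos qualifies under the Corania–Talos agreement and 40.86 is covered: preferential rate Free applies instead.
Duty = $487,123.80 × 0% = $0.00.
Total = $12,115.65 + $4,878.75 + $0.00 = $16,994.40.

$16,994.40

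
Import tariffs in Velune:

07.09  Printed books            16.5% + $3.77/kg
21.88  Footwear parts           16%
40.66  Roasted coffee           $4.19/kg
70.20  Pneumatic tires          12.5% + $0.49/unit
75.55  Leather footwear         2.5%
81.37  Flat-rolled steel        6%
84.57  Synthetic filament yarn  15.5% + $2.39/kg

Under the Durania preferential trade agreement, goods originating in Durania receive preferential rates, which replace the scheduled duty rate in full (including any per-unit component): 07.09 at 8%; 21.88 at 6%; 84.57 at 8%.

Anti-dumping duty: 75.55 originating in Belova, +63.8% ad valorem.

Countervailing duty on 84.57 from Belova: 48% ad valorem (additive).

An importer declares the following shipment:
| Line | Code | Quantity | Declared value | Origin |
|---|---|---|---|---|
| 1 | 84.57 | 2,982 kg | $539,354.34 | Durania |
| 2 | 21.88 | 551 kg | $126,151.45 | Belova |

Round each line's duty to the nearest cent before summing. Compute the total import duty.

$63,332.58

Line 1 (84.57, Durania, 2,982 kg, $539,354.34):
Base rate for 84.57 is 15.5% + $2.39/kg.
Origin Durania qualifies under the Velune–Durania agreement and 84.57 is covered: preferential rate 8% applies instead.
The additional-duty order on 84.57 targets Belova, not Durania; it does not apply.
Duty = $539,354.34 × 8% = $43,148.35.
Line 2 (21.88, Belova, 551 kg, $126,151.45):
Base rate for 21.88 is 16%.
21.88 has an FTA preferential rate, but origin Belova is not Durania; base rate stands.
Duty = $126,151.45 × 16% = $20,184.23.
Total = $43,148.35 + $20,184.23 = $63,332.58.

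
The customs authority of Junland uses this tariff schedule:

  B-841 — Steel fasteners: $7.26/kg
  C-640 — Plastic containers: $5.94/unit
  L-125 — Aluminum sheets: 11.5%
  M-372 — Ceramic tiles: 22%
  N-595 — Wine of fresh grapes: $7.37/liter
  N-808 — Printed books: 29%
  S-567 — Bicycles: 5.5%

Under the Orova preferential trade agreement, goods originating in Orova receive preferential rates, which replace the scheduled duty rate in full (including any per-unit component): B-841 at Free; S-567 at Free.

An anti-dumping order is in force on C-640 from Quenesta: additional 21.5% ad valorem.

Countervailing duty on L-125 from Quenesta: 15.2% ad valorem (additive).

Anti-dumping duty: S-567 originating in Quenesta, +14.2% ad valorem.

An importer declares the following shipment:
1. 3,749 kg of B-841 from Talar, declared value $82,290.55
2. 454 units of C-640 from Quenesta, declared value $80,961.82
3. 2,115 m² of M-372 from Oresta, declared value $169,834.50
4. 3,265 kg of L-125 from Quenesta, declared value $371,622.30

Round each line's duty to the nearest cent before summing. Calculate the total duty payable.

$183,908.03

Line 1 (B-841, Talar, 3,749 kg, $82,290.55):
Base rate for B-841 is $7.26/kg.
B-841 has an FTA preferential rate, but origin Talar is not Orova; base rate stands.
Duty = 3,749 × $7.26 = $27,217.74.
Line 2 (C-640, Quenesta, 454 units, $80,961.82):
Base rate for C-640 is $5.94/unit.
Additional duty on C-640 from Quenesta: +21.5% ad valorem. Applied ad valorem rate = 21.5%.
Duty = $80,961.82 × 21.5% + 454 × $5.94 = $20,103.55.
Line 3 (M-372, Oresta, 2,115 m², $169,834.50):
Base rate for M-372 is 22%.
Duty = $169,834.50 × 22% = $37,363.59.
Line 4 (L-125, Quenesta, 3,265 kg, $371,622.30):
Base rate for L-125 is 11.5%.
Additional duty on L-125 from Quenesta: +15.2%. Applied ad valorem rate: 11.5% + 15.2% = 26.7%.
Duty = $371,622.30 × 26.7% = $99,223.15.
Total = $27,217.74 + $20,103.55 + $37,363.59 + $99,223.15 = $183,908.03.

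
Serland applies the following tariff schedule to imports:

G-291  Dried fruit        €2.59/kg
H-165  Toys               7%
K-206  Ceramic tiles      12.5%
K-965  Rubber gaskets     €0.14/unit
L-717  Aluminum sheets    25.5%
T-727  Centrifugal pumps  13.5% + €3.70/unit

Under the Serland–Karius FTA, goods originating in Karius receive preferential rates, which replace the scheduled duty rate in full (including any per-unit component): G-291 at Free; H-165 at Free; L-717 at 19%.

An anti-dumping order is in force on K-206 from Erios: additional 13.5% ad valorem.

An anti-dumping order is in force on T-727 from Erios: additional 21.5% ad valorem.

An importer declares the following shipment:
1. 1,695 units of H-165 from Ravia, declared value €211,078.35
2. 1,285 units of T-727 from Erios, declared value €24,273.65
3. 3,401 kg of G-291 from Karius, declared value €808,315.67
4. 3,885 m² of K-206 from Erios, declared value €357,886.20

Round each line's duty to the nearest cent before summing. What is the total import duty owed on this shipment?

Line 1 (H-165, Ravia, 1,695 units, €211,078.35):
Base rate for H-165 is 7%.
H-165 has an FTA preferential rate, but origin Ravia is not Karius; base rate stands.
Duty = €211,078.35 × 7% = €14,775.48.
Line 2 (T-727, Erios, 1,285 units, €24,273.65):
Base rate for T-727 is 13.5% + €3.70/unit.
Additional duty on T-727 from Erios: +21.5%. Applied ad valorem rate: 13.5% + 21.5% = 35%.
Duty = €24,273.65 × 35% + 1,285 × €3.70 = €13,250.28.
Line 3 (G-291, Karius, 3,401 kg, €808,315.67):
Base rate for G-291 is €2.59/kg.
Origin Karius qualifies under the Serland–Karius agreement and G-291 is covered: preferential rate Free applies instead.
Duty = €808,315.67 × 0% = €0.00.
Line 4 (K-206, Erios, 3,885 m², €357,886.20):
Base rate for K-206 is 12.5%.
Additional duty on K-206 from Erios: +13.5%. Applied ad valorem rate: 12.5% + 13.5% = 26%.
Duty = €357,886.20 × 26% = €93,050.41.
Total = €14,775.48 + €13,250.28 + €0.00 + €93,050.41 = €121,076.17.

€121,076.17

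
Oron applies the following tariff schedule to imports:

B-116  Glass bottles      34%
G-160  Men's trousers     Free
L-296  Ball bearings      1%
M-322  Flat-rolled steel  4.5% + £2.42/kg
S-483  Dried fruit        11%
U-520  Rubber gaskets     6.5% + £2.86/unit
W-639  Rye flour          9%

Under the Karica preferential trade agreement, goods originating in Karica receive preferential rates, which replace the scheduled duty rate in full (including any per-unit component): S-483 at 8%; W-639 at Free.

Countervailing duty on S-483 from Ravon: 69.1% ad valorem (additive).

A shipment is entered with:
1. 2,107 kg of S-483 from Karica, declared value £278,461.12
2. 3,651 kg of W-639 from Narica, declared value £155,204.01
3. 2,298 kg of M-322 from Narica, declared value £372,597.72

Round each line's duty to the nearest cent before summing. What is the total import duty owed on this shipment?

£58,573.31

Line 1 (S-483, Karica, 2,107 kg, £278,461.12):
Base rate for S-483 is 11%.
Origin Karica qualifies under the Oron–Karica agreement and S-483 is covered: preferential rate 8% applies instead.
The additional-duty order on S-483 targets Ravon, not Karica; it does not apply.
Duty = £278,461.12 × 8% = £22,276.89.
Line 2 (W-639, Narica, 3,651 kg, £155,204.01):
Base rate for W-639 is 9%.
W-639 has an FTA preferential rate, but origin Narica is not Karica; base rate stands.
Duty = £155,204.01 × 9% = £13,968.36.
Line 3 (M-322, Narica, 2,298 kg, £372,597.72):
Base rate for M-322 is 4.5% + £2.42/kg.
Duty = £372,597.72 × 4.5% + 2,298 × £2.42 = £22,328.06.
Total = £22,276.89 + £13,968.36 + £22,328.06 = £58,573.31.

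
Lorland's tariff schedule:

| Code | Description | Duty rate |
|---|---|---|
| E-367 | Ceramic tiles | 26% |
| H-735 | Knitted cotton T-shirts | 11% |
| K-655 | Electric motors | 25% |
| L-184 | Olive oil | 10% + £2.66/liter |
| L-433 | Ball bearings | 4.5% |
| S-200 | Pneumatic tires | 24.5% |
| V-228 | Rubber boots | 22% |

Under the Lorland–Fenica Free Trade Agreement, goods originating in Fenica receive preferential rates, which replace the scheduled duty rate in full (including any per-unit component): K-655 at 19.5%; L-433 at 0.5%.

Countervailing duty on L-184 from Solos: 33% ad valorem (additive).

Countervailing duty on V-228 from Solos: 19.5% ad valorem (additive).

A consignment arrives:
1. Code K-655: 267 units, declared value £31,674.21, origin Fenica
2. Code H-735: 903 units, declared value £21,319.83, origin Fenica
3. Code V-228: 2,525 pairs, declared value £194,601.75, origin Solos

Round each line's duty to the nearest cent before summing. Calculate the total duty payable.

£89,281.38

Line 1 (K-655, Fenica, 267 units, £31,674.21):
Base rate for K-655 is 25%.
Origin Fenica qualifies under the Lorland–Fenica agreement and K-655 is covered: preferential rate 19.5% applies instead.
Duty = £31,674.21 × 19.5% = £6,176.47.
Line 2 (H-735, Fenica, 903 units, £21,319.83):
Base rate for H-735 is 11%.
Origin Fenica is the FTA partner but H-735 is not on the preference list; base rate stands.
Duty = £21,319.83 × 11% = £2,345.18.
Line 3 (V-228, Solos, 2,525 pairs, £194,601.75):
Base rate for V-228 is 22%.
Additional duty on V-228 from Solos: +19.5%. Applied ad valorem rate: 22% + 19.5% = 41.5%.
Duty = £194,601.75 × 41.5% = £80,759.73.
Total = £6,176.47 + £2,345.18 + £80,759.73 = £89,281.38.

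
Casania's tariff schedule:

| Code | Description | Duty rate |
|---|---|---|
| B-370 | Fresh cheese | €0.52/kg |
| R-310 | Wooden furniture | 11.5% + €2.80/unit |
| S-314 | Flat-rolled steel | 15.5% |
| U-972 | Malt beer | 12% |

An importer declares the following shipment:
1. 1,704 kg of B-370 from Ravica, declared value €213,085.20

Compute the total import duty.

Line 1 (B-370, Ravica, 1,704 kg, €213,085.20):
Base rate for B-370 is €0.52/kg.
Duty = 1,704 × €0.52 = €886.08.

€886.08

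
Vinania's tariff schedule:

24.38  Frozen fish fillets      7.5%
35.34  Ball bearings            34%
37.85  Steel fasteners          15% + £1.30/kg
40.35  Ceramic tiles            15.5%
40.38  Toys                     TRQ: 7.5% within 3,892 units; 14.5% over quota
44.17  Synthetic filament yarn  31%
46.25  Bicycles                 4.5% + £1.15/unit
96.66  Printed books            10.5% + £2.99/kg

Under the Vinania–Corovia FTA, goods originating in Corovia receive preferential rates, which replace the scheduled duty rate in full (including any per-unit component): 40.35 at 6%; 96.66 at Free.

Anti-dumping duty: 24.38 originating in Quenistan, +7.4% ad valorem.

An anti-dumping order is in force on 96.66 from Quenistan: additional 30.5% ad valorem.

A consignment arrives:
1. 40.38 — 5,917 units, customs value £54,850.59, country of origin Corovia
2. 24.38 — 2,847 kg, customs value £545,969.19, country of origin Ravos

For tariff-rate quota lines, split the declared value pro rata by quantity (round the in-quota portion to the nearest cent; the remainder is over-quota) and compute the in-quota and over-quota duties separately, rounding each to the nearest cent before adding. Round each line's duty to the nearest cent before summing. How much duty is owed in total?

£46,375.50

Line 1 (40.38, Corovia, 5,917 units, £54,850.59):
Code 40.38 is under a tariff-rate quota (threshold 3,892 units). In-quota: 3,892 units at 7.5%; over-quota: 2,025 units at 14.5%.
Pro-rata value split: in-quota = £54,850.59 × 3,892/5,917 = £36,078.84; over-quota = £54,850.59 − £36,078.84 = £18,771.75.
In-quota duty = £36,078.84 × 7.5% = £2,705.91. Over-quota duty = £18,771.75 × 14.5% = £2,721.90.
Line duty = £2,705.91 + £2,721.90 = £5,427.81.
Line 2 (24.38, Ravos, 2,847 kg, £545,969.19):
Base rate for 24.38 is 7.5%.
The additional-duty order on 24.38 targets Quenistan, not Ravos; it does not apply.
Duty = £545,969.19 × 7.5% = £40,947.69.
Total = £5,427.81 + £40,947.69 = £46,375.50.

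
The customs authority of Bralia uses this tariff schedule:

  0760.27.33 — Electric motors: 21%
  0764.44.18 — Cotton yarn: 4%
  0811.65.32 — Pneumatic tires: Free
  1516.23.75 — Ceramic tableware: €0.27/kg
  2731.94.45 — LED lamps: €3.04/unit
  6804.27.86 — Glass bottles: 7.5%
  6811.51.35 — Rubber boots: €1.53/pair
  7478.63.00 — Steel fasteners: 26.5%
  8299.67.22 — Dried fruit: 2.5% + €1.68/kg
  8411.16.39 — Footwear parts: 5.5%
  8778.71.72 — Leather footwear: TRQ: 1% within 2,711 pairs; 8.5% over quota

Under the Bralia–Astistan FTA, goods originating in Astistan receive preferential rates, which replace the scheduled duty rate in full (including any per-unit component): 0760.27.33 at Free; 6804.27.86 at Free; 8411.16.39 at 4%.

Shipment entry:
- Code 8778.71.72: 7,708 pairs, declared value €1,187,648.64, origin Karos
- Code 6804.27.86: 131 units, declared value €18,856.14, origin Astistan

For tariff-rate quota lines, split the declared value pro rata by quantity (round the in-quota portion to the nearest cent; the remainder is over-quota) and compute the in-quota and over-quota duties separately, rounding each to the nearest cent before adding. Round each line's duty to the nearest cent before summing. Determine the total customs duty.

Line 1 (8778.71.72, Karos, 7,708 pairs, €1,187,648.64):
Code 8778.71.72 is under a tariff-rate quota (threshold 2,711 pairs). In-quota: 2,711 pairs at 1%; over-quota: 4,997 pairs at 8.5%.
Pro-rata value split: in-quota = €1,187,648.64 × 2,711/7,708 = €417,710.88; over-quota = €1,187,648.64 − €417,710.88 = €769,937.76.
In-quota duty = €417,710.88 × 1% = €4,177.11. Over-quota duty = €769,937.76 × 8.5% = €65,444.71.
Line duty = €4,177.11 + €65,444.71 = €69,621.82.
Line 2 (6804.27.86, Astistan, 131 units, €18,856.14):
Base rate for 6804.27.86 is 7.5%.
Origin Astistan qualifies under the Bralia–Astistan agreement and 6804.27.86 is covered: preferential rate Free applies instead.
Duty = €18,856.14 × 0% = €0.00.
Total = €69,621.82 + €0.00 = €69,621.82.

€69,621.82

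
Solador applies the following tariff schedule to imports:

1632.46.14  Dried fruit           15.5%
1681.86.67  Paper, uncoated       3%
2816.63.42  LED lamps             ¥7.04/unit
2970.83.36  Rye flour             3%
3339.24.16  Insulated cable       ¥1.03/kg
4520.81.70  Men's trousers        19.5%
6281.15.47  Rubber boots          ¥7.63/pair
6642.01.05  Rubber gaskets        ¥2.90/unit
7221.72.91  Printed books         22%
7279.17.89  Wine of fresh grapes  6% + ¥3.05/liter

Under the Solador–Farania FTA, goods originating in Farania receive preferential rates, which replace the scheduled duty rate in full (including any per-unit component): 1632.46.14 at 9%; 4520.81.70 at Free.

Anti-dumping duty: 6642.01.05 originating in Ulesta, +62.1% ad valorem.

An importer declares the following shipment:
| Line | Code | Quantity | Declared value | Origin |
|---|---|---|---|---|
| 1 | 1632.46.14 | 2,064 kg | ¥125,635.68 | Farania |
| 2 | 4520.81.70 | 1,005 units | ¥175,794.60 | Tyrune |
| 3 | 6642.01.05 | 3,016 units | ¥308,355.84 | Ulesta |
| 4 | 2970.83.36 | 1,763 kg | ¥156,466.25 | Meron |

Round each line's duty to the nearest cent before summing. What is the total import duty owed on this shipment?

¥250,516.53

Line 1 (1632.46.14, Farania, 2,064 kg, ¥125,635.68):
Base rate for 1632.46.14 is 15.5%.
Origin Farania qualifies under the Solador–Farania agreement and 1632.46.14 is covered: preferential rate 9% applies instead.
Duty = ¥125,635.68 × 9% = ¥11,307.21.
Line 2 (4520.81.70, Tyrune, 1,005 units, ¥175,794.60):
Base rate for 4520.81.70 is 19.5%.
4520.81.70 has an FTA preferential rate, but origin Tyrune is not Farania; base rate stands.
Duty = ¥175,794.60 × 19.5% = ¥34,279.95.
Line 3 (6642.01.05, Ulesta, 3,016 units, ¥308,355.84):
Base rate for 6642.01.05 is ¥2.90/unit.
Additional duty on 6642.01.05 from Ulesta: +62.1% ad valorem. Applied ad valorem rate = 62.1%.
Duty = ¥308,355.84 × 62.1% + 3,016 × ¥2.90 = ¥200,235.38.
Line 4 (2970.83.36, Meron, 1,763 kg, ¥156,466.25):
Base rate for 2970.83.36 is 3%.
Duty = ¥156,466.25 × 3% = ¥4,693.99.
Total = ¥11,307.21 + ¥34,279.95 + ¥200,235.38 + ¥4,693.99 = ¥250,516.53.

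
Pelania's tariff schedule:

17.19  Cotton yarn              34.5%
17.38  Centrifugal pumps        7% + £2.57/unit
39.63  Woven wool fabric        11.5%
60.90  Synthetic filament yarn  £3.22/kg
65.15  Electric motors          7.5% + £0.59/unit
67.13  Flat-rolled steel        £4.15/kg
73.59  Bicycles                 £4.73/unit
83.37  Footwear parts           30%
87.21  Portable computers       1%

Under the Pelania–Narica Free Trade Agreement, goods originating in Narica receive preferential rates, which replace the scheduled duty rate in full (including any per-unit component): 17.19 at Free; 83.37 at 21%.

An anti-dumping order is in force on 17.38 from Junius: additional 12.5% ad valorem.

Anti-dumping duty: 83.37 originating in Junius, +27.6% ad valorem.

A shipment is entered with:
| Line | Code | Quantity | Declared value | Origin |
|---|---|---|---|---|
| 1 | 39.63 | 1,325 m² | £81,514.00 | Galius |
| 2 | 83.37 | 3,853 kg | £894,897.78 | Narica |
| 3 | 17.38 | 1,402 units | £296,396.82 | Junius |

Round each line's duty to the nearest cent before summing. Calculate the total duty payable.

Line 1 (39.63, Galius, 1,325 m², £81,514.00):
Base rate for 39.63 is 11.5%.
Duty = £81,514.00 × 11.5% = £9,374.11.
Line 2 (83.37, Narica, 3,853 kg, £894,897.78):
Base rate for 83.37 is 30%.
Origin Narica qualifies under the Pelania–Narica agreement and 83.37 is covered: preferential rate 21% applies instead.
The additional-duty order on 83.37 targets Junius, not Narica; it does not apply.
Duty = £894,897.78 × 21% = £187,928.53.
Line 3 (17.38, Junius, 1,402 units, £296,396.82):
Base rate for 17.38 is 7% + £2.57/unit.
Additional duty on 17.38 from Junius: +12.5%. Applied ad valorem rate: 7% + 12.5% = 19.5%.
Duty = £296,396.82 × 19.5% + 1,402 × £2.57 = £61,400.52.
Total = £9,374.11 + £187,928.53 + £61,400.52 = £258,703.16.

£258,703.16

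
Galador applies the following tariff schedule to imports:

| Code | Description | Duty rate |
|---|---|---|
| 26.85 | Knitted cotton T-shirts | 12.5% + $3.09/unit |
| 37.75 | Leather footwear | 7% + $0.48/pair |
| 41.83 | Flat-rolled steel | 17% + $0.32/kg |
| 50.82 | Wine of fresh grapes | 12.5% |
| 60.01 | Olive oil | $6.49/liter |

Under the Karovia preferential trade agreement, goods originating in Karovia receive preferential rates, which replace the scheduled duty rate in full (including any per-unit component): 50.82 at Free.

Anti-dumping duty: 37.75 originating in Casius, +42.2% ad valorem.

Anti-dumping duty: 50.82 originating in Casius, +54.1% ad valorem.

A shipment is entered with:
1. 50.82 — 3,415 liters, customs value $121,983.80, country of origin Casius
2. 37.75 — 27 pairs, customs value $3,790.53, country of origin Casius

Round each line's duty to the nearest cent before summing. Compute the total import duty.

Line 1 (50.82, Casius, 3,415 liters, $121,983.80):
Base rate for 50.82 is 12.5%.
50.82 has an FTA preferential rate, but origin Casius is not Karovia; base rate stands.
Additional duty on 50.82 from Casius: +54.1%. Applied ad valorem rate: 12.5% + 54.1% = 66.6%.
Duty = $121,983.80 × 66.6% = $81,241.21.
Line 2 (37.75, Casius, 27 pairs, $3,790.53):
Base rate for 37.75 is 7% + $0.48/pair.
Additional duty on 37.75 from Casius: +42.2%. Applied ad valorem rate: 7% + 42.2% = 49.2%.
Duty = $3,790.53 × 49.2% + 27 × $0.48 = $1,877.90.
Total = $81,241.21 + $1,877.90 = $83,119.11.

$83,119.11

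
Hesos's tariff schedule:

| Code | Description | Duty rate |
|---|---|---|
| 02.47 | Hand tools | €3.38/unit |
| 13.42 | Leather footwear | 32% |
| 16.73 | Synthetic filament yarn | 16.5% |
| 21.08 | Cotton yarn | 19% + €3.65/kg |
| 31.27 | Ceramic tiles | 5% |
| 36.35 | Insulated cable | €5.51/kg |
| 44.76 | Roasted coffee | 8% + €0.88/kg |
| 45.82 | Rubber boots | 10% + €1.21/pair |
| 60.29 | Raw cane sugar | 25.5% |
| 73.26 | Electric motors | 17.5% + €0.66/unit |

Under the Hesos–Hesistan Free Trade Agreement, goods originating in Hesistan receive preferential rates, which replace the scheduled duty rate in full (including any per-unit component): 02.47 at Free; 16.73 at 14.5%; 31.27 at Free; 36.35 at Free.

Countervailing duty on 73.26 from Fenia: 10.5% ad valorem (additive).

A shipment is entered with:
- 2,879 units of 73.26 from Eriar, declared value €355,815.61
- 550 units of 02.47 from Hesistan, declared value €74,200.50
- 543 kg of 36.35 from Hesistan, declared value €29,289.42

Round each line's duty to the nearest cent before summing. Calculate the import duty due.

€64,167.87

Line 1 (73.26, Eriar, 2,879 units, €355,815.61):
Base rate for 73.26 is 17.5% + €0.66/unit.
The additional-duty order on 73.26 targets Fenia, not Eriar; it does not apply.
Duty = €355,815.61 × 17.5% + 2,879 × €0.66 = €64,167.87.
Line 2 (02.47, Hesistan, 550 units, €74,200.50):
Base rate for 02.47 is €3.38/unit.
Origin Hesistan qualifies under the Hesos–Hesistan agreement and 02.47 is covered: preferential rate Free applies instead.
Duty = €74,200.50 × 0% = €0.00.
Line 3 (36.35, Hesistan, 543 kg, €29,289.42):
Base rate for 36.35 is €5.51/kg.
Origin Hesistan qualifies under the Hesos–Hesistan agreement and 36.35 is covered: preferential rate Free applies instead.
Duty = €29,289.42 × 0% = €0.00.
Total = €64,167.87 + €0.00 + €0.00 = €64,167.87.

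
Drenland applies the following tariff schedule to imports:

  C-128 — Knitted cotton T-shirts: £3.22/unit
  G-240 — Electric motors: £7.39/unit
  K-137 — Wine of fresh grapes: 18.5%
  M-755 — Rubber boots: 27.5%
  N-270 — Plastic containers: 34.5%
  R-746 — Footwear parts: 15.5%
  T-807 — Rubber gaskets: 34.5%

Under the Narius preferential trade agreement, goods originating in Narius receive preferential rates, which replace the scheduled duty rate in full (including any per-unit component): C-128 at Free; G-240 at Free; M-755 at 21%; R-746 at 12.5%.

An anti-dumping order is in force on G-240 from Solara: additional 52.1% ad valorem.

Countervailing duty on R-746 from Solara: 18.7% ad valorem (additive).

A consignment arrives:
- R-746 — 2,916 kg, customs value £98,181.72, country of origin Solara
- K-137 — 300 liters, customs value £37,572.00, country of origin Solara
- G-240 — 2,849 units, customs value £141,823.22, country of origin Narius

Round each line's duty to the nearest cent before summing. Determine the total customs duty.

£40,528.97

Line 1 (R-746, Solara, 2,916 kg, £98,181.72):
Base rate for R-746 is 15.5%.
R-746 has an FTA preferential rate, but origin Solara is not Narius; base rate stands.
Additional duty on R-746 from Solara: +18.7%. Applied ad valorem rate: 15.5% + 18.7% = 34.2%.
Duty = £98,181.72 × 34.2% = £33,578.15.
Line 2 (K-137, Solara, 300 liters, £37,572.00):
Base rate for K-137 is 18.5%.
Duty = £37,572.00 × 18.5% = £6,950.82.
Line 3 (G-240, Narius, 2,849 units, £141,823.22):
Base rate for G-240 is £7.39/unit.
Origin Narius qualifies under the Drenland–Narius agreement and G-240 is covered: preferential rate Free applies instead.
The additional-duty order on G-240 targets Solara, not Narius; it does not apply.
Duty = £141,823.22 × 0% = £0.00.
Total = £33,578.15 + £6,950.82 + £0.00 = £40,528.97.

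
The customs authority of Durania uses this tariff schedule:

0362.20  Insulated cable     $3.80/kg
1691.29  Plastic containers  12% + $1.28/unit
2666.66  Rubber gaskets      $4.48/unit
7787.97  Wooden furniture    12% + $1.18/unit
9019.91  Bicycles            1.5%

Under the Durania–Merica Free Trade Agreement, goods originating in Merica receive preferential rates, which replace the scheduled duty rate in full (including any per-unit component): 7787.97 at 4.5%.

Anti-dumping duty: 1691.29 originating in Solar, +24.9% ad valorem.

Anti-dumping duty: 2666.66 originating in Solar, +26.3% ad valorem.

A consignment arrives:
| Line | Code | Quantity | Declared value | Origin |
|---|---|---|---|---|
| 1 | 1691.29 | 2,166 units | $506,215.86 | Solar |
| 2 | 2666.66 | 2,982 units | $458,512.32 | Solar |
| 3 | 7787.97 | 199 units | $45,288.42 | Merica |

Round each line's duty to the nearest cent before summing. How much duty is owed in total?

$325,552.21

Line 1 (1691.29, Solar, 2,166 units, $506,215.86):
Base rate for 1691.29 is 12% + $1.28/unit.
Additional duty on 1691.29 from Solar: +24.9%. Applied ad valorem rate: 12% + 24.9% = 36.9%.
Duty = $506,215.86 × 36.9% + 2,166 × $1.28 = $189,566.13.
Line 2 (2666.66, Solar, 2,982 units, $458,512.32):
Base rate for 2666.66 is $4.48/unit.
Additional duty on 2666.66 from Solar: +26.3% ad valorem. Applied ad valorem rate = 26.3%.
Duty = $458,512.32 × 26.3% + 2,982 × $4.48 = $133,948.10.
Line 3 (7787.97, Merica, 199 units, $45,288.42):
Base rate for 7787.97 is 12% + $1.18/unit.
Origin Merica qualifies under the Durania–Merica agreement and 7787.97 is covered: preferential rate 4.5% applies instead.
Duty = $45,288.42 × 4.5% = $2,037.98.
Total = $189,566.13 + $133,948.10 + $2,037.98 = $325,552.21.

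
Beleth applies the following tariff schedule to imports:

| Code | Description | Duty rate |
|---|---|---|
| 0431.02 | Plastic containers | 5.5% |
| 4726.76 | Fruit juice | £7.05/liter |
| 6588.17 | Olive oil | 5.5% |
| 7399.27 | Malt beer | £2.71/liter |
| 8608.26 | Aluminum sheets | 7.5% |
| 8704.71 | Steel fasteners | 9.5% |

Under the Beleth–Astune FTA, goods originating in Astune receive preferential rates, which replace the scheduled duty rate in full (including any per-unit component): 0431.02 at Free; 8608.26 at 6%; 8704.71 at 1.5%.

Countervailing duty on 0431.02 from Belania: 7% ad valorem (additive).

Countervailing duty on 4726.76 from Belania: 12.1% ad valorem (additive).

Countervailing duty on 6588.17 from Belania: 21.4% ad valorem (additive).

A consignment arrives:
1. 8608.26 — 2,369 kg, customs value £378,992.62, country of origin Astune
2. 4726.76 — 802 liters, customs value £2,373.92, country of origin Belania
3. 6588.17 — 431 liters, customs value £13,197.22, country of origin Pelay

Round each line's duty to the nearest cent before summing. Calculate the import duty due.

Line 1 (8608.26, Astune, 2,369 kg, £378,992.62):
Base rate for 8608.26 is 7.5%.
Origin Astune qualifies under the Beleth–Astune agreement and 8608.26 is covered: preferential rate 6% applies instead.
Duty = £378,992.62 × 6% = £22,739.56.
Line 2 (4726.76, Belania, 802 liters, £2,373.92):
Base rate for 4726.76 is £7.05/liter.
Additional duty on 4726.76 from Belania: +12.1% ad valorem. Applied ad valorem rate = 12.1%.
Duty = £2,373.92 × 12.1% + 802 × £7.05 = £5,941.34.
Line 3 (6588.17, Pelay, 431 liters, £13,197.22):
Base rate for 6588.17 is 5.5%.
The additional-duty order on 6588.17 targets Belania, not Pelay; it does not apply.
Duty = £13,197.22 × 5.5% = £725.85.
Total = £22,739.56 + £5,941.34 + £725.85 = £29,406.75.

£29,406.75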